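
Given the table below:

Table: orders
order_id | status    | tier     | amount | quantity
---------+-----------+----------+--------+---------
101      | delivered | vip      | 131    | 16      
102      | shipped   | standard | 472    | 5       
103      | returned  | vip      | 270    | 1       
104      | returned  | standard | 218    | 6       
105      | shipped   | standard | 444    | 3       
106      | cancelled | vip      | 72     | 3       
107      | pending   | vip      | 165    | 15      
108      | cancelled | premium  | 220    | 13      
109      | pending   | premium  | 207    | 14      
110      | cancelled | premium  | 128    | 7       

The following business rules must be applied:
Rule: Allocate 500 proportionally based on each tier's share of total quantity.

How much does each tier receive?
premium: 204.82, standard: 84.34, vip: 210.84

Step 1: Calculate total quantity = 83
Step 2: Calculate each tier's proportion:
  premium: 34/83 = 40.96% → 204.82
  standard: 14/83 = 16.87% → 84.34
  vip: 35/83 = 42.17% → 210.84
Step 3: Verify: sum of allocations ≈ 500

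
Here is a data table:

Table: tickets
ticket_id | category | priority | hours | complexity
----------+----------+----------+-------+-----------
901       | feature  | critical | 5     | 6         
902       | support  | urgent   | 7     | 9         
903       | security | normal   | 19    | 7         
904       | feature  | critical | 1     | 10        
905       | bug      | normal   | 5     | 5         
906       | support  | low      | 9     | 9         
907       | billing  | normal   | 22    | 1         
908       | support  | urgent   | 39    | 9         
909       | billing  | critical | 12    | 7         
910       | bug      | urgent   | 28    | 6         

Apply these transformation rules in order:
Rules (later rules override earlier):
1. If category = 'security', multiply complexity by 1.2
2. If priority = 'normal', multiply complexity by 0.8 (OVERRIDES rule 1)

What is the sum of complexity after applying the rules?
66.4

Step 1: Rule 2 takes priority for records with priority = 'normal'
  - 3 records: 13 × 0.8 = 10.4
Step 2: Rule 1 applies to remaining records with category = 'security'
  - 0 records: 0 × 1.2 = 0.0
Step 3: Other records unchanged: 56
Step 4: Final sum = 10.4 + 0.0 + 56 = 66.4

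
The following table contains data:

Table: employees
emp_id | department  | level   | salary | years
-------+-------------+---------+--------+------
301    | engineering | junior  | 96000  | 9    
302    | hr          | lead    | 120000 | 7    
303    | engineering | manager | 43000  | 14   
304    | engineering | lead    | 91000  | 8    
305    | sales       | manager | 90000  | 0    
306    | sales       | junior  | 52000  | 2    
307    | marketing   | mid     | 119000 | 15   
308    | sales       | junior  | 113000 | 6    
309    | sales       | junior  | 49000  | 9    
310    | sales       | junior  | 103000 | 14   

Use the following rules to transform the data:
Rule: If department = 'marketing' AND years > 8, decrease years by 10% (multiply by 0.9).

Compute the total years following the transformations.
82.5

Step 1: Find records where department = 'marketing' AND years > 8
Step 2: 1 records match, summing to 15
Step 3: After multiplier: 15 × 0.9 = 13.5
Step 4: Unaffected records sum: 69
Step 5: Final sum = 13.5 + 69 = 82.5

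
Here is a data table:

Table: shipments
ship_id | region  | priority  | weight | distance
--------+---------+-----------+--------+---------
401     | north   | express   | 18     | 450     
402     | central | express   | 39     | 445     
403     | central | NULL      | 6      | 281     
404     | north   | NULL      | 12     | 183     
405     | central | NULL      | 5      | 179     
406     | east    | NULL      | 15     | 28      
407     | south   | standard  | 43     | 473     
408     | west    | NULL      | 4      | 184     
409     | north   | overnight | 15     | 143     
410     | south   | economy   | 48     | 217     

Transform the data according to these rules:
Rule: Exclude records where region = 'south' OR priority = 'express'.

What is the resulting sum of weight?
57

Step 1: Find records where region = 'south' OR priority = 'express'
Step 2: 4 records match, summing to 148
Step 3: Original sum: 205
Step 4: Remaining sum = 205 - 148 = 57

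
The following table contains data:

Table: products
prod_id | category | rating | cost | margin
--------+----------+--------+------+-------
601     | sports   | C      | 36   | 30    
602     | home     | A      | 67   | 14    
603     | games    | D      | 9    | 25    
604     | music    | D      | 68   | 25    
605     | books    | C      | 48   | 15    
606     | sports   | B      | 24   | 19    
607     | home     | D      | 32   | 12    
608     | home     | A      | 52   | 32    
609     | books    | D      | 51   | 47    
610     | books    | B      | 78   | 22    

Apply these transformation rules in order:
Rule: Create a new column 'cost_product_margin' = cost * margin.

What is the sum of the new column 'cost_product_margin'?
11280

Step 1: For each record, compute cost * margin
Example calculations:
  36 * 30 = 1080
  67 * 14 = 938
  9 * 25 = 225
  ...
Step 2: Sum all derived values
Step 3: Total = 11280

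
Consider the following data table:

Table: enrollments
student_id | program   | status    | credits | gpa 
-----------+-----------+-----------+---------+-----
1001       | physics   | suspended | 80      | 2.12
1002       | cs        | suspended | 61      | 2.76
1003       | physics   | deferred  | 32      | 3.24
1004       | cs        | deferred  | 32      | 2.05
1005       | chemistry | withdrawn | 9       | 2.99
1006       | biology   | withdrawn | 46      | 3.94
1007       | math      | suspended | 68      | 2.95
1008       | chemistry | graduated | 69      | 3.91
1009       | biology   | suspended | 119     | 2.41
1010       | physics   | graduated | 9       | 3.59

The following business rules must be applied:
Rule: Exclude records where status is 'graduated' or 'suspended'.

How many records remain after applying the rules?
4

Step 1: Count records to exclude
  - 2 (graduated) + 4 (suspended) = 6 records
Step 2: Total records: 10
Step 3: Remaining = 10 - 6 = 4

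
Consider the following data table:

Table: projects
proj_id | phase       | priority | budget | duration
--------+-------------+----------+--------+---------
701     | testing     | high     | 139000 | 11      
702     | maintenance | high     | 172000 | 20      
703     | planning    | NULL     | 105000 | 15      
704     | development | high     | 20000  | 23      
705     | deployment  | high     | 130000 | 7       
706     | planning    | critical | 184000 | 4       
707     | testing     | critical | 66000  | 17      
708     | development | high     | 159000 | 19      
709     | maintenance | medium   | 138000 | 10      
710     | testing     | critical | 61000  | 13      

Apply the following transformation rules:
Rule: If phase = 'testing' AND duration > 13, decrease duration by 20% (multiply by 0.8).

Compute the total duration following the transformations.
135.6

Step 1: Find records where phase = 'testing' AND duration > 13
Step 2: 1 records match, summing to 17
Step 3: After multiplier: 17 × 0.8 = 13.6
Step 4: Unaffected records sum: 122
Step 5: Final sum = 13.6 + 122 = 135.6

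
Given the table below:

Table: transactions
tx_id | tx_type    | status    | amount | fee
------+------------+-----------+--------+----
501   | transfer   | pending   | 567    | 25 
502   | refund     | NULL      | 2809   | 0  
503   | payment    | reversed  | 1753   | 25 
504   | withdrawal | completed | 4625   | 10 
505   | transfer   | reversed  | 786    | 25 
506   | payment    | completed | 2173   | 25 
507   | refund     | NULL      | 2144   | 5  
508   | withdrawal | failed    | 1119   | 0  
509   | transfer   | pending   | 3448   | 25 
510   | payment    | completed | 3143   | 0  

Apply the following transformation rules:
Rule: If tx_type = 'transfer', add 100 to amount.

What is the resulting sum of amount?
22867

Step 1: Count records where tx_type = 'transfer': 3
Step 2: Total bonus added: 3 × 100 = 300
Step 3: Original sum of amount: 22567
Step 4: Final sum = 22567 + 300 = 22867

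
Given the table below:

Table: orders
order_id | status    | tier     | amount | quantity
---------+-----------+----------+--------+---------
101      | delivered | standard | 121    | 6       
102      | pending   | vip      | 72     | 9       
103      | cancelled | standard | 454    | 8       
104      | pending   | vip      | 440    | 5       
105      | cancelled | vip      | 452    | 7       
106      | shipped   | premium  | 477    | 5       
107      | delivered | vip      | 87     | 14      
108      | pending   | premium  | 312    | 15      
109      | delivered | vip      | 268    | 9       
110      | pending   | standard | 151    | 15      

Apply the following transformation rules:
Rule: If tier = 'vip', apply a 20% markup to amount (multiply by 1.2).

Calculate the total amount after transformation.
3097.8

Step 1: Records with tier = 'vip' have total amount = 1319
Step 2: Apply multiplier: 1319 × 1.2 = 1582.8
Step 3: Other records total: 1515
Step 4: Final sum = 1582.8 + 1515 = 3097.8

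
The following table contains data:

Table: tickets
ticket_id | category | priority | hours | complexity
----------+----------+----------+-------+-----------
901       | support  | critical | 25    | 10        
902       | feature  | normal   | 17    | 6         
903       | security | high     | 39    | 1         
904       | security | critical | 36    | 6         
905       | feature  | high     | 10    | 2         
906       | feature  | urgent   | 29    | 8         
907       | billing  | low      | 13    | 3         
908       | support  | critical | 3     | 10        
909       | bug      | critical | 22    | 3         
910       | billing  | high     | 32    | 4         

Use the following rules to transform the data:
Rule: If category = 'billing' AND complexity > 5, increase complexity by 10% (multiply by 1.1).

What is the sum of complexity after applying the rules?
53

Step 1: Find records where category = 'billing' AND complexity > 5
Step 2: 0 records match, summing to 0
Step 3: After multiplier: 0 × 1.1 = 0.0
Step 4: Unaffected records sum: 53
Step 5: Final sum = 0.0 + 53 = 53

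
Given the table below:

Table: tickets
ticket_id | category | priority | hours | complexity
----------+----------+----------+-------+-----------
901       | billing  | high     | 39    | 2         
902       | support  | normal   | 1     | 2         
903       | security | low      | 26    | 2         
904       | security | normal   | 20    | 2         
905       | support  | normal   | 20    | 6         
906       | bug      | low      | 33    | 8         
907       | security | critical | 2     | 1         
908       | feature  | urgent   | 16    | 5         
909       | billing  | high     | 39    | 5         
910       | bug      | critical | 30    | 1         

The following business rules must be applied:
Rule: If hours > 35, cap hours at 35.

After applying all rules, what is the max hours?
35

Step 1: Original maximum hours = 39
Step 2: Apply cap at 35
Step 3: 2 records had hours > 35 and were capped
Step 4: Maximum after transformation = 35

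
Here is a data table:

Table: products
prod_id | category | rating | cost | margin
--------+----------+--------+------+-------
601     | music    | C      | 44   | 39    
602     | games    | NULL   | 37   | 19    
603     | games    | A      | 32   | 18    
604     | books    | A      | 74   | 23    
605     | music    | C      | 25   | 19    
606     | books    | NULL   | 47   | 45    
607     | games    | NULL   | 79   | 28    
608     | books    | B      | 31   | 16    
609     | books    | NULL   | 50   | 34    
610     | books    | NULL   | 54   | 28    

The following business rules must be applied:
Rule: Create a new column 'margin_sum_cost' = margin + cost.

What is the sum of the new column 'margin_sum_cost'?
742

Step 1: For each record, compute margin + cost
Example calculations:
  39 + 44 = 83
  19 + 37 = 56
  18 + 32 = 50
  ...
Step 2: Sum all derived values
Step 3: Total = 742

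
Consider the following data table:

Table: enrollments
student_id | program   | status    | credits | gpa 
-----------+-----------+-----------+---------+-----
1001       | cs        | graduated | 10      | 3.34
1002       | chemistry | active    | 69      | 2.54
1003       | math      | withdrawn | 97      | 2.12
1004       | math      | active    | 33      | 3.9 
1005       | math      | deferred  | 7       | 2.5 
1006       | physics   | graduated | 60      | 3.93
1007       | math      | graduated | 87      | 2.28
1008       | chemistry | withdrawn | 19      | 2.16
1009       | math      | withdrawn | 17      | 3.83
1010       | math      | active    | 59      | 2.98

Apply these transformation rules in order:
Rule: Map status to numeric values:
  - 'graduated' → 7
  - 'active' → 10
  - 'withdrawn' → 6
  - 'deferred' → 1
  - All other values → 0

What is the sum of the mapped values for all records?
70

Step 1: Apply mapping to each record
Step 2: Count by status:
  'graduated': 3 records × 7 = 21
  'active': 3 records × 10 = 30
  'withdrawn': 3 records × 6 = 18
  'deferred': 1 records × 1 = 1
Step 3: Sum all mapped values = 70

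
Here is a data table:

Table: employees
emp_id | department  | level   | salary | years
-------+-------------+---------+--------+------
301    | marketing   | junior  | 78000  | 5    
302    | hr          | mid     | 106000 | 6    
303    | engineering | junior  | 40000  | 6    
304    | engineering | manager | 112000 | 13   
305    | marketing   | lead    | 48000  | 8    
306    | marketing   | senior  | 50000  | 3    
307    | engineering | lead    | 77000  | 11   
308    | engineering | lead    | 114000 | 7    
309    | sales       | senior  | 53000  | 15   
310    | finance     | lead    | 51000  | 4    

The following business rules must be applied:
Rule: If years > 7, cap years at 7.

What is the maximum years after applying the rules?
7

Step 1: Original maximum years = 15
Step 2: Apply cap at 7
Step 3: 4 records had years > 7 and were capped
Step 4: Maximum after transformation = 7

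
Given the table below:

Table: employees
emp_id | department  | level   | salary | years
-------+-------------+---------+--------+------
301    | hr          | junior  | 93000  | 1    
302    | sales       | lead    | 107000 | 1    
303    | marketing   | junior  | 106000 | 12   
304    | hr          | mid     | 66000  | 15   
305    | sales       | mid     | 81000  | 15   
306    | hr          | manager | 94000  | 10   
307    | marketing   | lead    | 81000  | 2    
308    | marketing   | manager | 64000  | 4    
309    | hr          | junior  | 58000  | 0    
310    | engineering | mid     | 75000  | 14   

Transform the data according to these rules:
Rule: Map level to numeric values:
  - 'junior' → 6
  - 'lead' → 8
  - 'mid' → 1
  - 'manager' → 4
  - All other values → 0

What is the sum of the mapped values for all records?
45

Step 1: Apply mapping to each record
Step 2: Count by status:
  'junior': 3 records × 6 = 18
  'lead': 2 records × 8 = 16
  'mid': 3 records × 1 = 3
  'manager': 2 records × 4 = 8
Step 3: Sum all mapped values = 45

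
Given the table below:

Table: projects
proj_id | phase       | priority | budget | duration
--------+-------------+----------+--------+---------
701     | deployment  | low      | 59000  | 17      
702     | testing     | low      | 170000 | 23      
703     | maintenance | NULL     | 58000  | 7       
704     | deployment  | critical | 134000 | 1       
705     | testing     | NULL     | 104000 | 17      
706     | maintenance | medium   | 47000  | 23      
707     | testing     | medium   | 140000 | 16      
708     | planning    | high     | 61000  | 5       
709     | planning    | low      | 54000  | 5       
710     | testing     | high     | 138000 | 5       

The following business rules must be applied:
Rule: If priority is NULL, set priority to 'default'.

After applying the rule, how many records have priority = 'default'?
2

Step 1: Count records where priority IS NULL
Step 2: Found 2 records with NULL priority
Step 3: These records will have priority set to 'default'
Step 4: Records already having priority = 'default': 0
Step 5: Answer: 2 + 0 = 2 records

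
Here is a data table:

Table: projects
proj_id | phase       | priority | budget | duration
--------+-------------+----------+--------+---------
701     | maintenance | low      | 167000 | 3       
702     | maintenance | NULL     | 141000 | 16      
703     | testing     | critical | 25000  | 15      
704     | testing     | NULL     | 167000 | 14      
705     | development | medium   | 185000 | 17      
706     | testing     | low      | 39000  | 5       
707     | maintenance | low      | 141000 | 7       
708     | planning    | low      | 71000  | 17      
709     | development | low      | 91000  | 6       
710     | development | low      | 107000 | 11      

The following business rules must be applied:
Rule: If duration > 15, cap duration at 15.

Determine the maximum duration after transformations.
15

Step 1: Original maximum duration = 17
Step 2: Apply cap at 15
Step 3: 3 records had duration > 15 and were capped
Step 4: Maximum after transformation = 15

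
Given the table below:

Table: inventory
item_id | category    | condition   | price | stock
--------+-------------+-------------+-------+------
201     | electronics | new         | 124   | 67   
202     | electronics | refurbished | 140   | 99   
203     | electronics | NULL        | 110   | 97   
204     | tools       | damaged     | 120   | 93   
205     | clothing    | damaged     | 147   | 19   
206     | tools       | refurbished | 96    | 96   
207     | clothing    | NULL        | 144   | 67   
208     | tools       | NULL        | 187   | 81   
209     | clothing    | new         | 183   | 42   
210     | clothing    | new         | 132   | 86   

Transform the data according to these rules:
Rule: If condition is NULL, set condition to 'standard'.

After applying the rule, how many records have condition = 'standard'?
3

Step 1: Count records where condition IS NULL
Step 2: Found 3 records with NULL condition
Step 3: These records will have condition set to 'standard'
Step 4: Records already having condition = 'standard': 0
Step 5: Answer: 3 + 0 = 3 records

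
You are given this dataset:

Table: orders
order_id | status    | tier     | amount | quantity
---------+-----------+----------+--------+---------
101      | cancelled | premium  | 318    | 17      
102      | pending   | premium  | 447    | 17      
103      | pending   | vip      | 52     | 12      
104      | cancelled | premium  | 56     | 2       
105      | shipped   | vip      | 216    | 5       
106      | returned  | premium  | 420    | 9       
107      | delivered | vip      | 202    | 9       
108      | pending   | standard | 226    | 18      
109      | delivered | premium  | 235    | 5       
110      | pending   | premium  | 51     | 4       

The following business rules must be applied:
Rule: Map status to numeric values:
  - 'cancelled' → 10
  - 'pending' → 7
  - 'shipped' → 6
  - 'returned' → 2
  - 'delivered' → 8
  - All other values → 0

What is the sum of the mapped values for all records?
72

Step 1: Apply mapping to each record
Step 2: Count by status:
  'cancelled': 2 records × 10 = 20
  'pending': 4 records × 7 = 28
  'shipped': 1 records × 6 = 6
  'returned': 1 records × 2 = 2
  'delivered': 2 records × 8 = 16
Step 3: Sum all mapped values = 72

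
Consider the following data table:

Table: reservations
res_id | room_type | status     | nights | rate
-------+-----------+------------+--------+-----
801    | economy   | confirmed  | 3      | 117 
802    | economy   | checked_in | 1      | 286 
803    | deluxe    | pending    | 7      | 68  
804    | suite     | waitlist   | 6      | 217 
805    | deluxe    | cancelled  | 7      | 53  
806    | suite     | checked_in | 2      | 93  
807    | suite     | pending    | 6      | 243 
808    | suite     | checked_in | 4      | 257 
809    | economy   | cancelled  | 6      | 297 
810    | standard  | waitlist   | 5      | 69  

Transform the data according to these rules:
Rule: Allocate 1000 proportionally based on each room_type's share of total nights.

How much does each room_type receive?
deluxe: 297.87, economy: 212.77, standard: 106.38, suite: 382.98

Step 1: Calculate total nights = 47
Step 2: Calculate each room_type's proportion:
  deluxe: 14/47 = 29.79% → 297.87
  economy: 10/47 = 21.28% → 212.77
  standard: 5/47 = 10.64% → 106.38
  suite: 18/47 = 38.30% → 382.98
Step 3: Verify: sum of allocations ≈ 1000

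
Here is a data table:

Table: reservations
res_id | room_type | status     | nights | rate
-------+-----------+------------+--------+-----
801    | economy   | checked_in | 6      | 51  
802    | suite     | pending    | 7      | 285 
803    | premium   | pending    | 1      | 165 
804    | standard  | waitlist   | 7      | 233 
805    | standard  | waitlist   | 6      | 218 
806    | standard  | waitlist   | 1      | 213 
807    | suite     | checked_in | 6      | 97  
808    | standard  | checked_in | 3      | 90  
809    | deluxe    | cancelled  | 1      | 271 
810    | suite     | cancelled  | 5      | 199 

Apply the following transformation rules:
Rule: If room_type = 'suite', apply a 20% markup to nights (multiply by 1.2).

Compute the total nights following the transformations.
46.6

Step 1: Records with room_type = 'suite' have total nights = 18
Step 2: Apply multiplier: 18 × 1.2 = 21.6
Step 3: Other records total: 25
Step 4: Final sum = 21.6 + 25 = 46.6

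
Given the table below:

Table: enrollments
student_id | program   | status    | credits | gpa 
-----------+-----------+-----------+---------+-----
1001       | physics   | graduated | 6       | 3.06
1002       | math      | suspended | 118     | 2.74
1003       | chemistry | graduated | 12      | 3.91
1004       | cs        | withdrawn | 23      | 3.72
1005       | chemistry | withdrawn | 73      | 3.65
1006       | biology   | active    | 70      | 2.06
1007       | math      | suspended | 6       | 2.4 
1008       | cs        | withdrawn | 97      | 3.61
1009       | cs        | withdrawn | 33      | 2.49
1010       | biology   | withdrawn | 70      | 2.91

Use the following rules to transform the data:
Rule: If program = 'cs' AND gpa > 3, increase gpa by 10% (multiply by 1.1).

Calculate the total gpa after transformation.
31.28

Step 1: Find records where program = 'cs' AND gpa > 3
Step 2: 2 records match, summing to 7.33
Step 3: After multiplier: 7.33 × 1.1 = 8.06
Step 4: Unaffected records sum: 23.22
Step 5: Final sum = 8.06 + 23.22 = 31.28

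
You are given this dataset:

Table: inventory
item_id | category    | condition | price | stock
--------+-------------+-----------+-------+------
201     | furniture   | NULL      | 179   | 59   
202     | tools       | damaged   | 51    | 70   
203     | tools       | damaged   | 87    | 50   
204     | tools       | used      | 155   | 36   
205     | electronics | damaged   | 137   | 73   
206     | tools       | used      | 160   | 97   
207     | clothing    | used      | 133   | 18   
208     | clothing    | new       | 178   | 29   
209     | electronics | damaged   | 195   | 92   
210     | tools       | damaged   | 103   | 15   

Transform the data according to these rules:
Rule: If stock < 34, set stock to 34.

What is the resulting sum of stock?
579

Step 1: 3 records have stock < 34
Step 2: These records originally summed to 62
Step 3: After setting to minimum: 3 × 34 = 102
Step 4: Unaffected records sum: 477
Step 5: Final sum = 102 + 477 = 579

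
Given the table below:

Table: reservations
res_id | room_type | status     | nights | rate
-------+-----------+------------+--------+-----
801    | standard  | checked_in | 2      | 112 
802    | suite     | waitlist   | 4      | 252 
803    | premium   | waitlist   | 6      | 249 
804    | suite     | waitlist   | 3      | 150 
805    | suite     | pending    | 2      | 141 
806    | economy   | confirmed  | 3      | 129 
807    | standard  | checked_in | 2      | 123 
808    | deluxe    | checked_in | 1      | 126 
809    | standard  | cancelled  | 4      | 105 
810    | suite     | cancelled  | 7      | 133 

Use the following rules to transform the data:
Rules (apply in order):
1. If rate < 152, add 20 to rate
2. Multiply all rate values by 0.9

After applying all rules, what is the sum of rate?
1512.0

Step 1: Apply Rule 1 - Add 20 to records with rate < 152
  - 8 records affected: 1019 + (8 × 20) = 1179
  - Unaffected records: 501
  - Sum after Rule 1: 1680
Step 2: Apply Rule 2 - Multiply all by 0.9
  - 1680 × 0.9 = 1512.0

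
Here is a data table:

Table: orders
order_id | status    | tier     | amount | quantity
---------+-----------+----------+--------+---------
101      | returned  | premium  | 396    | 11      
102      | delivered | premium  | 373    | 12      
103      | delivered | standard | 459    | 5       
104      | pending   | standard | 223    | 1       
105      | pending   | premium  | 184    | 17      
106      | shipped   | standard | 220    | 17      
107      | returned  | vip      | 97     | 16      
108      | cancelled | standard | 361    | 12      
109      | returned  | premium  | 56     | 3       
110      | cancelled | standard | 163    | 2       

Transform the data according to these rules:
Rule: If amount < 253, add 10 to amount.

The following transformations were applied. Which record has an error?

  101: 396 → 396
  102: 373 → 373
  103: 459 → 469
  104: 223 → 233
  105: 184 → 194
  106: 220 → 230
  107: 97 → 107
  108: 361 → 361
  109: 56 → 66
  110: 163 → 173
Record 103 has an error. The correct transformed value should be 459, not 469.

Step 1: Check each record against the rule
Step 2: Record 103 has amount = 459
Step 3: Since 459 >= 253, the bonus should not have been applied
Step 4: Correct value = 459, but claimed value = 469
Conclusion: Record 103 has the error.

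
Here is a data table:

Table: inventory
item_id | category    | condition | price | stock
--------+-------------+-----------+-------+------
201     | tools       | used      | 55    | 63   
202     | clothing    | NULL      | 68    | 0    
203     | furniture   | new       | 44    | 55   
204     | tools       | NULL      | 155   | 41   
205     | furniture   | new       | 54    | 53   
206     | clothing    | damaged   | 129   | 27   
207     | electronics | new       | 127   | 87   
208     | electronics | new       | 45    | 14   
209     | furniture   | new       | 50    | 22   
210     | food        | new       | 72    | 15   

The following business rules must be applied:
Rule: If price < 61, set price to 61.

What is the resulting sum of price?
856

Step 1: 5 records have price < 61
Step 2: These records originally summed to 248
Step 3: After setting to minimum: 5 × 61 = 305
Step 4: Unaffected records sum: 551
Step 5: Final sum = 305 + 551 = 856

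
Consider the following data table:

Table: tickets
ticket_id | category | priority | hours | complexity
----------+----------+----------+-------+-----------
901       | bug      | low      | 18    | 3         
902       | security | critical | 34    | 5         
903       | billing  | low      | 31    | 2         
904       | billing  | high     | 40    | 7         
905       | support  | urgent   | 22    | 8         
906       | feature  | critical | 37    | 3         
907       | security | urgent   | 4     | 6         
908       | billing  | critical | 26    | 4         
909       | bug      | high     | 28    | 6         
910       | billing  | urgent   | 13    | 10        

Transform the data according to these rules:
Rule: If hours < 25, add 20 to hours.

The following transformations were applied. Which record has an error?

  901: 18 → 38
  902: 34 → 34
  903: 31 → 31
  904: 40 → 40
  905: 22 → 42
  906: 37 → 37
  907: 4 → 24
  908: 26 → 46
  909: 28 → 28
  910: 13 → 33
Record 908 has an error. The correct transformed value should be 26, not 46.

Step 1: Check each record against the rule
Step 2: Record 908 has hours = 26
Step 3: Since 26 >= 25, the bonus should not have been applied
Step 4: Correct value = 26, but claimed value = 46
Conclusion: Record 908 has the error.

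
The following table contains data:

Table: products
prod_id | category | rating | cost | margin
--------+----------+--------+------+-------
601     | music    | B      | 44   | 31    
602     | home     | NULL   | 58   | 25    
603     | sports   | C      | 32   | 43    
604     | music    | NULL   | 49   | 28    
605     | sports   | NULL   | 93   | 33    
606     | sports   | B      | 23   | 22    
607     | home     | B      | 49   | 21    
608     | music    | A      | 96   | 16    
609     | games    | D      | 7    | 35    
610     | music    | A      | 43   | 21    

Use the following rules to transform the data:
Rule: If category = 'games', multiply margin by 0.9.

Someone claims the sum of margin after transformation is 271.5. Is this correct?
Yes, the result is correct.

Step 1: Calculate the correct sum after transformation
Step 2: Apply multiplier 0.9 to records where category = 'games'
Step 3: Correct result = 271.5
Step 4: Claimed result = 271.5
Step 5: 271.5 = 271.5 ✓
Conclusion: The claimed result is correct.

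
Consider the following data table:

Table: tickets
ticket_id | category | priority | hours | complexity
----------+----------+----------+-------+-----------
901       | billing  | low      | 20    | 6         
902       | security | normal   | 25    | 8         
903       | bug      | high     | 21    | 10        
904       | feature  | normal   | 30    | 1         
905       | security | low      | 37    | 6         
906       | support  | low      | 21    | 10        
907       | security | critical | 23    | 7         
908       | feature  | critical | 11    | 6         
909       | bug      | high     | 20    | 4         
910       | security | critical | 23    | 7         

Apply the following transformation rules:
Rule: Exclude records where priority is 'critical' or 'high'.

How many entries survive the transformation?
5

Step 1: Count records to exclude
  - 3 (critical) + 2 (high) = 5 records
Step 2: Total records: 10
Step 3: Remaining = 10 - 5 = 5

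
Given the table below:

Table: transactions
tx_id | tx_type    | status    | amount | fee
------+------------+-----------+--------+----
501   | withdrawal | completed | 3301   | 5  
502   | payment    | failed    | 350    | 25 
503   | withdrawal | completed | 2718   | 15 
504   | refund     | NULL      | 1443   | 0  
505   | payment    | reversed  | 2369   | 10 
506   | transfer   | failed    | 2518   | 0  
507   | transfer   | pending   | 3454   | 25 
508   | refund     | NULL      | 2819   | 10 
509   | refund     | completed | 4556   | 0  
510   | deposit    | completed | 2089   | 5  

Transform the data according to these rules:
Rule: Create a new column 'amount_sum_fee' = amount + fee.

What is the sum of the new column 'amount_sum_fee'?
25712

Step 1: For each record, compute amount + fee
Example calculations:
  3301 + 5 = 3306
  350 + 25 = 375
  2718 + 15 = 2733
  ...
Step 2: Sum all derived values
Step 3: Total = 25712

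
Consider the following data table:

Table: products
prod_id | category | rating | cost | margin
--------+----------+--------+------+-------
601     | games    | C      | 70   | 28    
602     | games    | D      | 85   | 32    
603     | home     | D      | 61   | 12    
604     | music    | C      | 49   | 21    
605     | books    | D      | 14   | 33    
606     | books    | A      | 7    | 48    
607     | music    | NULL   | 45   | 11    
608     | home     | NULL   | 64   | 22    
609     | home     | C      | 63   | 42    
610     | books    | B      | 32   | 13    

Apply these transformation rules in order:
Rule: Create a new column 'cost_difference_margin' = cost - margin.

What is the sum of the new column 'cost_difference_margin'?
228

Step 1: For each record, compute cost - margin
Example calculations:
  70 - 28 = 42
  85 - 32 = 53
  61 - 12 = 49
  ...
Step 2: Sum all derived values
Step 3: Total = 228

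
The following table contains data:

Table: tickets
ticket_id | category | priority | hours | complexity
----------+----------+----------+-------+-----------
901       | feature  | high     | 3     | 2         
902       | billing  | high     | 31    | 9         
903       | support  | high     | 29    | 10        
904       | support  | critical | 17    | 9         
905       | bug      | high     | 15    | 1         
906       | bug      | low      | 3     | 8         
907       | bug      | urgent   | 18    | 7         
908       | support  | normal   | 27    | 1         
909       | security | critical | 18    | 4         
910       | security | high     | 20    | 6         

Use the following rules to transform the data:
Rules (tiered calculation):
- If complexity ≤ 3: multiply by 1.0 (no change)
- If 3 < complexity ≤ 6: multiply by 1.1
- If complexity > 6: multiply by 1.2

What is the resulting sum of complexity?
66.6

Step 1: Tier 1 (complexity ≤ 3): 3 records, sum = 4 × 1.0 = 4.0
Step 2: Tier 2 (3 < complexity ≤ 6): 2 records, sum = 10 × 1.1 = 11.0
Step 3: Tier 3 (complexity > 6): 5 records, sum = 43 × 1.2 = 51.6
Step 4: Final sum = 4.0 + 11.0 + 51.6 = 66.6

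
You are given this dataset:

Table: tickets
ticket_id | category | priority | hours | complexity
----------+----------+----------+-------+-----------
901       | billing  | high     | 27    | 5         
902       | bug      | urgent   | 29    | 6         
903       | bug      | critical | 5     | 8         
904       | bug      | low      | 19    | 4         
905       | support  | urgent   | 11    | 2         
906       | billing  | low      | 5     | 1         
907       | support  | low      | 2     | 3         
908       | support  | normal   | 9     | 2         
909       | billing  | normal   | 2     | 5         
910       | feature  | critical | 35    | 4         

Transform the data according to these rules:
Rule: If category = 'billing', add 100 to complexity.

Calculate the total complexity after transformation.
340

Step 1: Count records where category = 'billing': 3
Step 2: Total bonus added: 3 × 100 = 300
Step 3: Original sum of complexity: 40
Step 4: Final sum = 40 + 300 = 340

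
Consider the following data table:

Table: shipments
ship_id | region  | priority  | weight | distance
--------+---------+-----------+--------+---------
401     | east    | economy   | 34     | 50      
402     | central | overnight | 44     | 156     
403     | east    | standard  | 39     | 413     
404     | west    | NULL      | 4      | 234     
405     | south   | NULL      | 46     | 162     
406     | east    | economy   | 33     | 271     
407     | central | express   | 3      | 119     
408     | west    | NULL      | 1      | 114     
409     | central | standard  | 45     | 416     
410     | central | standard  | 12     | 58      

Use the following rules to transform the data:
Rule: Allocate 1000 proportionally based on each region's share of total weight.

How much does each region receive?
central: 398.47, east: 406.13, south: 176.25, west: 19.16

Step 1: Calculate total weight = 261
Step 2: Calculate each region's proportion:
  central: 104/261 = 39.85% → 398.47
  east: 106/261 = 40.61% → 406.13
  south: 46/261 = 17.62% → 176.25
  west: 5/261 = 1.92% → 19.16
Step 3: Verify: sum of allocations ≈ 1000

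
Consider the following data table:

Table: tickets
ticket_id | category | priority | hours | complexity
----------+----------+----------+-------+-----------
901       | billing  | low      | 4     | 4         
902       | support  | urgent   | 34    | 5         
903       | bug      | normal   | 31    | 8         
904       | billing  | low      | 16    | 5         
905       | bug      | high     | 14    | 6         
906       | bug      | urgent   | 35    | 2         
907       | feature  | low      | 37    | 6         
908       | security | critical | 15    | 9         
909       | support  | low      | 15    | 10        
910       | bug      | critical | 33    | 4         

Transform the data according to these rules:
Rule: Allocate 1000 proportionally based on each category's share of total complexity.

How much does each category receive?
billing: 152.54, bug: 338.98, feature: 101.69, security: 152.54, support: 254.24

Step 1: Calculate total complexity = 59
Step 2: Calculate each category's proportion:
  billing: 9/59 = 15.25% → 152.54
  bug: 20/59 = 33.90% → 338.98
  feature: 6/59 = 10.17% → 101.69
  security: 9/59 = 15.25% → 152.54
  support: 15/59 = 25.42% → 254.24
Step 3: Verify: sum of allocations ≈ 1000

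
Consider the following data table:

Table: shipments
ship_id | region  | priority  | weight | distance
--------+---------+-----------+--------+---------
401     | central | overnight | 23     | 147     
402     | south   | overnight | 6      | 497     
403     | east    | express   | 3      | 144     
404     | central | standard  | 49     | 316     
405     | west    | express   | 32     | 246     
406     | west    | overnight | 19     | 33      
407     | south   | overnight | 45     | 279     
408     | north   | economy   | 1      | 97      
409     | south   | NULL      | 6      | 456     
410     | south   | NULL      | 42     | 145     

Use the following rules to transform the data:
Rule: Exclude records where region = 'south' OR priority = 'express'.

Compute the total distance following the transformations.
593

Step 1: Find records where region = 'south' OR priority = 'express'
Step 2: 6 records match, summing to 1767
Step 3: Original sum: 2360
Step 4: Remaining sum = 2360 - 1767 = 593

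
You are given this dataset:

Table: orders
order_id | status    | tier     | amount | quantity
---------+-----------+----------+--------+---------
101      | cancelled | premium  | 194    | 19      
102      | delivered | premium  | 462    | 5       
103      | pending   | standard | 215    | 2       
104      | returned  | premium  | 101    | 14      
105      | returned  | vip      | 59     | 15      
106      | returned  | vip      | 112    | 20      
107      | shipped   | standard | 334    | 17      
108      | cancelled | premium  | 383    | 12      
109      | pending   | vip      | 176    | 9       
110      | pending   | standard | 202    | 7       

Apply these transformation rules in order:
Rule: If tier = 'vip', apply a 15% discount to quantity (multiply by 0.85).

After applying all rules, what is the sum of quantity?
113.4

Step 1: Records with tier = 'vip' have total quantity = 44
Step 2: Apply multiplier: 44 × 0.85 = 37.4
Step 3: Other records total: 76
Step 4: Final sum = 37.4 + 76 = 113.4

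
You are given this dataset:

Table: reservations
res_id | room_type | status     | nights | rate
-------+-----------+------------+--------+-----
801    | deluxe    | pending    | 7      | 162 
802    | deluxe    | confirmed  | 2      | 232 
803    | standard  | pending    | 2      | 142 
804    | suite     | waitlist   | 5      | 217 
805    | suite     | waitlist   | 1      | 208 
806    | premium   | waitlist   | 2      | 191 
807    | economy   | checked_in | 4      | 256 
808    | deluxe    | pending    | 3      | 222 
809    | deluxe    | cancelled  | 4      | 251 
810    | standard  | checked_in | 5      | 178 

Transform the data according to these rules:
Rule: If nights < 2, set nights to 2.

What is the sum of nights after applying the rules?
36

Step 1: 1 records have nights < 2
Step 2: These records originally summed to 1
Step 3: After setting to minimum: 1 × 2 = 2
Step 4: Unaffected records sum: 34
Step 5: Final sum = 2 + 34 = 36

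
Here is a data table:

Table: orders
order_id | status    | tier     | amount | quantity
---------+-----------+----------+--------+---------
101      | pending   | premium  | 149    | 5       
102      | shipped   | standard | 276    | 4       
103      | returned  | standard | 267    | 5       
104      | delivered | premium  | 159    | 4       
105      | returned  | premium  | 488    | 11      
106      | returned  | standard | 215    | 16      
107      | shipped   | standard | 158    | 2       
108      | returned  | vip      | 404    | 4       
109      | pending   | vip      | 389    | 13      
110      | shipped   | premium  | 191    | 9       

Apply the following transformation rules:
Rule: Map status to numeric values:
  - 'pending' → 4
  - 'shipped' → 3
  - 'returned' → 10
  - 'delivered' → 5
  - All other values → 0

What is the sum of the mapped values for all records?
62

Step 1: Apply mapping to each record
Step 2: Count by status:
  'pending': 2 records × 4 = 8
  'shipped': 3 records × 3 = 9
  'returned': 4 records × 10 = 40
  'delivered': 1 records × 5 = 5
Step 3: Sum all mapped values = 62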